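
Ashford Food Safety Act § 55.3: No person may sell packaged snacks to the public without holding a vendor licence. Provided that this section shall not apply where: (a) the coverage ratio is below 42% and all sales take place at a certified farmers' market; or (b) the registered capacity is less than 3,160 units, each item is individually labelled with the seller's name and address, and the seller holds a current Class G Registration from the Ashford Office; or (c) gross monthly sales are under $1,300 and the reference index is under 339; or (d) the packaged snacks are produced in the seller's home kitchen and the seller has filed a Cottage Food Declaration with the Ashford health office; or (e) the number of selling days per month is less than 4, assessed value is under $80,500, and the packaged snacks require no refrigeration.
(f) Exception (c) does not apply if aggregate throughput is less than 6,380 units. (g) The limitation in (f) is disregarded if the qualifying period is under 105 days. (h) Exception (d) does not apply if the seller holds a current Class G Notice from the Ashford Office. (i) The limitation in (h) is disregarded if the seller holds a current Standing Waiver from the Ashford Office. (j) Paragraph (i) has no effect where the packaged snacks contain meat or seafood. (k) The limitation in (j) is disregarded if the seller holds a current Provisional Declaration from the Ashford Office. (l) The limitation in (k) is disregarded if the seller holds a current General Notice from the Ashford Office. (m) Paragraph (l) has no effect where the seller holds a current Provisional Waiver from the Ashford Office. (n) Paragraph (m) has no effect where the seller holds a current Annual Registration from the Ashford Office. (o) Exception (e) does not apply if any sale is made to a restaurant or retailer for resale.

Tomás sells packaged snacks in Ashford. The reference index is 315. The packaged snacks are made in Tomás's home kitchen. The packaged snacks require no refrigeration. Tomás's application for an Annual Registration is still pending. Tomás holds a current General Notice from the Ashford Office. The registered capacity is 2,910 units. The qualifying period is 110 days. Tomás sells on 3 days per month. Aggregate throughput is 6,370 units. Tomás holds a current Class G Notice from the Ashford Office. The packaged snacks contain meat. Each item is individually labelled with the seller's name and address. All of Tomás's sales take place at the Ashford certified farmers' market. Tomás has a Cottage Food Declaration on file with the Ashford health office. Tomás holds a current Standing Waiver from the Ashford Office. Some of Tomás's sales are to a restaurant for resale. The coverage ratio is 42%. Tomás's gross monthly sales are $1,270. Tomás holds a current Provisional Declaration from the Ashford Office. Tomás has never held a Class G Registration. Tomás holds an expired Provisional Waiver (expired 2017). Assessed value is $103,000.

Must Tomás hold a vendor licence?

Yes — Tomás must hold a vendor licence.

Exception (a) fails — the coverage ratio is 42%, not below 42%.
Exception (b) requires that the seller holds a current Class G Registration from the Ashford Office; but there is no Class G Registration in force, so (b) is unavailable.
All of (c)'s requirements are met (gross monthly sales are $1,270, under the $1,300 limit; the reference index is 315, under the 339 limit). Turning to paragraphs (f)–(g): (f) operates against (c): aggregate throughput is 6,370 units, less than the 6,380 units limit. (g) is inapplicable (the qualifying period is 110 days, not under 105 days), so (f) stands. Exception (c) does not apply.
Exception (d): the packaged snacks are home-kitchen produced; a Cottage Food Declaration is on file — every condition holds. Turning to paragraphs (h)–(n): (h) operates against (d): a current Class G Notice is held. (i) would limit (h) — a current Standing Waiver is held — but (j) sets (i) aside: (j) operates against (i): the packaged snacks contain meat. (k) is triggered (a current Provisional Declaration is held), but is itself disapplied by (l): (l) is triggered — a current General Notice is held. (m) is not triggered (there is no Provisional Waiver in force), so (l) stands. (d) is therefore removed.
Exception (e) requires that assessed value is under $80,500; but assessed value is $103,000, not under $80,500, so (e) is unavailable.
No exception is made out. Tomás falls within the general rule.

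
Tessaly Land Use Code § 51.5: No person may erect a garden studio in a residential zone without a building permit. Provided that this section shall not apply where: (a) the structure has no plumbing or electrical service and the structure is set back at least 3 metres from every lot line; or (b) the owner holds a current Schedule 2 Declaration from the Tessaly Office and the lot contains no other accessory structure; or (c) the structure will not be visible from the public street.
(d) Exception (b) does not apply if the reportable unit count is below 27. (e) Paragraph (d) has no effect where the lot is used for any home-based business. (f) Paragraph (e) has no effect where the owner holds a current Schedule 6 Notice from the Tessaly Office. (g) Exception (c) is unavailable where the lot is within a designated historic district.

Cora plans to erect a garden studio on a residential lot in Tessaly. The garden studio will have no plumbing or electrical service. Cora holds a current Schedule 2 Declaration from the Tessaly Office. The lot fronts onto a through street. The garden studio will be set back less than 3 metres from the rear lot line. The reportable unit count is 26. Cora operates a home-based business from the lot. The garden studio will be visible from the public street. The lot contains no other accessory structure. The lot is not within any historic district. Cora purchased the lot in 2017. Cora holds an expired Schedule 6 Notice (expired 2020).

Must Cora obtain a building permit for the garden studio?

Exception (a) fails — the rear setback is under 3 m.
Exception (b)'s conditions are all satisfied: a current Schedule 2 Declaration is held; the lot has no other accessory structure. Considering the limiting provisions: (d) would limit (b) — the reportable unit count is 26, below the 27 limit — but (e) sets (d) aside: (e) is triggered — a home-based business operates on the lot. (f), which would lift (e), is inapplicable — the Schedule 6 Notice is not current. So (b) applies.
Exception (c) does not apply: the structure will be visible from the street.

No — exception (b) applies; Cora does not need a building permit.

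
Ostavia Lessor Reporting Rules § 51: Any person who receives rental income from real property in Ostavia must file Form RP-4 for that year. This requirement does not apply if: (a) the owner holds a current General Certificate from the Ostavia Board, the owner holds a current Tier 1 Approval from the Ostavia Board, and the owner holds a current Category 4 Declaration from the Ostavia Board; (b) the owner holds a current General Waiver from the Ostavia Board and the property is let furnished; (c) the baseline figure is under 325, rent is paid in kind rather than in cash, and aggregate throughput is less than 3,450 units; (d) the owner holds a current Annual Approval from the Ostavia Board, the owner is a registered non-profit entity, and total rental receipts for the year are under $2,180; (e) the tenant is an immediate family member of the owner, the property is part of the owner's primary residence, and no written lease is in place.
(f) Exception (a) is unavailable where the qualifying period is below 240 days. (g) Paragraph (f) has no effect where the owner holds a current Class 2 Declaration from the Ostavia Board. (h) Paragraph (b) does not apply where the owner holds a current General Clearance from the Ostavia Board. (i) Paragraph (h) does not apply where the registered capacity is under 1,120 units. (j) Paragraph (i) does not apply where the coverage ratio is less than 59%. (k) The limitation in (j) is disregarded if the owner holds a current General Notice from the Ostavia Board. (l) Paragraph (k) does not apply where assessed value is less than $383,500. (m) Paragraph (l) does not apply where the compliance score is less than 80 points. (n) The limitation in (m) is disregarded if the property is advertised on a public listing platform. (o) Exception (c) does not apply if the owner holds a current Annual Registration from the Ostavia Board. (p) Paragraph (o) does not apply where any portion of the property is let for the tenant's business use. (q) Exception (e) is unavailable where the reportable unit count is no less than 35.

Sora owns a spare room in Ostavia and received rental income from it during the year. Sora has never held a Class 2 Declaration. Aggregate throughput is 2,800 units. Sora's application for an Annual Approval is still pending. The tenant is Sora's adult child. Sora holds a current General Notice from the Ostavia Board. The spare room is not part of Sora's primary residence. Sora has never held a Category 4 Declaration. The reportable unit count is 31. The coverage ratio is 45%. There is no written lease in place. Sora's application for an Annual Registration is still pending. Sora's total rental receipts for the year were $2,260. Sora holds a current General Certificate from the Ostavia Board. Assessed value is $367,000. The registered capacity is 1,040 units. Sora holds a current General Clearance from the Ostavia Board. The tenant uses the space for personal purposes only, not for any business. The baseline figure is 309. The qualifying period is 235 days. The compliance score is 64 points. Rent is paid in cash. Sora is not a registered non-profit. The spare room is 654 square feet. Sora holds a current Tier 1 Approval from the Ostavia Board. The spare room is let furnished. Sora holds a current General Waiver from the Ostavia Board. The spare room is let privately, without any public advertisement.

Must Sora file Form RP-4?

No — exception (b) applies; Sora is not required to file Form RP-4.

Exception (a) does not apply: the Category 4 Declaration is not current.
Exception (b): a current General Waiver is held; the property is let furnished — every condition holds. As to paragraphs (h)–(n): (h) would limit (b) — a current General Clearance is held — but (i) sets (h) aside: (i) operates — the registered capacity is 1,040 units, under the 1,120 units limit. (j) is engaged (the coverage ratio is 45%, less than the 59% limit), but is itself disapplied by (k): (k) is triggered — a current General Notice is held. (l) would limit (k) — assessed value is $367,000, less than the $383,500 limit — but (m) sets (l) aside: (m) is triggered — the compliance score is 64 points, less than the 80 points limit. (n), which would lift (m), is inapplicable — the property is let privately without advertisement. (b) remains available.
Exception (c) requires that rent is paid in kind rather than in cash; but rent is paid in cash, so (c) is unavailable.
Exception (d) does not apply: there is no Annual Approval in force.
Exception (e) requires that the property is part of the owner's primary residence; but the spare room is not part of the primary residence, so (e) is unavailable.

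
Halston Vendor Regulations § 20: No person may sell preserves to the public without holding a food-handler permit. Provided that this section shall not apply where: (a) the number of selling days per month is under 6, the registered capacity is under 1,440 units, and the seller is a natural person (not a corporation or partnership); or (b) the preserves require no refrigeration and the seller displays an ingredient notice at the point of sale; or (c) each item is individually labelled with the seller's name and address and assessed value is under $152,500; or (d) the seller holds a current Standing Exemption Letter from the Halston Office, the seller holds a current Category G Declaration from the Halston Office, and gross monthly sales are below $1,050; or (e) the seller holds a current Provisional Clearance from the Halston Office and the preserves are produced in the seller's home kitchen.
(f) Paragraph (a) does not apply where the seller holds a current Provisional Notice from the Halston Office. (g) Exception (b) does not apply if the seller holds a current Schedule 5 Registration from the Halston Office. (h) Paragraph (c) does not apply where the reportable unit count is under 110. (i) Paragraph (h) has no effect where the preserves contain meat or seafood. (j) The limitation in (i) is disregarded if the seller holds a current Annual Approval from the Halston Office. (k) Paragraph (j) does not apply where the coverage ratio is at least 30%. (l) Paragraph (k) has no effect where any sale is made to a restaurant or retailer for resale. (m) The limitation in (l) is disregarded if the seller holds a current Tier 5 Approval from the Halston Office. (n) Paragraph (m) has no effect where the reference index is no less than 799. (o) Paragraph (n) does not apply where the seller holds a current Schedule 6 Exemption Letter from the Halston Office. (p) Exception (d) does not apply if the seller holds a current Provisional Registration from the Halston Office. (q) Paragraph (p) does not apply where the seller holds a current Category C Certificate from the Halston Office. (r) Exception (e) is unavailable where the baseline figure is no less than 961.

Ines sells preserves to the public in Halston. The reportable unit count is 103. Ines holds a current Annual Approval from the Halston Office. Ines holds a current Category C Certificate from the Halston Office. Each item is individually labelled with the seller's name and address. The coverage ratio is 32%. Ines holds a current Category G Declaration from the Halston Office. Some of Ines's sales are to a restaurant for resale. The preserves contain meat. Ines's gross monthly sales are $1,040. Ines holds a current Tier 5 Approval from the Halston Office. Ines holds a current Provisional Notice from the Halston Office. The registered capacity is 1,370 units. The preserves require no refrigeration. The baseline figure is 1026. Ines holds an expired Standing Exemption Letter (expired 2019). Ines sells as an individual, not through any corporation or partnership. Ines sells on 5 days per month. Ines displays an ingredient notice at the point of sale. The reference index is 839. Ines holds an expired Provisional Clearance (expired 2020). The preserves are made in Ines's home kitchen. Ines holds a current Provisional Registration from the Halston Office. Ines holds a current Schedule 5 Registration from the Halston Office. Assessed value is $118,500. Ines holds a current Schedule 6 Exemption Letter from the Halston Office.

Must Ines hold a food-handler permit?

No — exception (c) applies; Ines is not required to hold a food-handler permit.

All of (a)'s requirements are met (the number of selling days per month is 5, under the 6 limit; the registered capacity is 1,370 units, under the 1,440 units limit; the seller is a natural person). However, paragraph (f) must be considered: (f) operates against (a): a current Provisional Notice is held. (a) is therefore removed.
Exception (b)'s conditions are all satisfied: the preserves are shelf-stable; an ingredient notice is displayed. However, paragraph (g) must be considered: (g) operates against (b): a current Schedule 5 Registration is held. So (b) is unavailable.
Exception (c)'s conditions are all satisfied: items are individually labelled; assessed value is $118,500, under the $152,500 limit. Considering the limiting provisions: (h) is engaged (the reportable unit count is 103, under the 110 limit), but is overridden by (i): (i) operates against (h): the preserves contain meat. (j) is triggered (a current Annual Approval is held), but yields to (k): (k) is triggered — the coverage ratio is 32%, meeting the 30% threshold. (l) would limit (k) — some sales are to a restaurant for resale — but (m) sets (l) aside: (m) operates against (l): a current Tier 5 Approval is held. (n) would limit (m) — the reference index is 839, meeting the 799 threshold — but (o) sets (n) aside: (o) operates against (n): a current Schedule 6 Exemption Letter is held. Exception (c) stands.
Exception (d) does not apply: the Standing Exemption Letter is not current.
Exception (e) requires that the seller holds a current Provisional Clearance from the Halston Office; but no current Provisional Clearance is held, so (e) is unavailable.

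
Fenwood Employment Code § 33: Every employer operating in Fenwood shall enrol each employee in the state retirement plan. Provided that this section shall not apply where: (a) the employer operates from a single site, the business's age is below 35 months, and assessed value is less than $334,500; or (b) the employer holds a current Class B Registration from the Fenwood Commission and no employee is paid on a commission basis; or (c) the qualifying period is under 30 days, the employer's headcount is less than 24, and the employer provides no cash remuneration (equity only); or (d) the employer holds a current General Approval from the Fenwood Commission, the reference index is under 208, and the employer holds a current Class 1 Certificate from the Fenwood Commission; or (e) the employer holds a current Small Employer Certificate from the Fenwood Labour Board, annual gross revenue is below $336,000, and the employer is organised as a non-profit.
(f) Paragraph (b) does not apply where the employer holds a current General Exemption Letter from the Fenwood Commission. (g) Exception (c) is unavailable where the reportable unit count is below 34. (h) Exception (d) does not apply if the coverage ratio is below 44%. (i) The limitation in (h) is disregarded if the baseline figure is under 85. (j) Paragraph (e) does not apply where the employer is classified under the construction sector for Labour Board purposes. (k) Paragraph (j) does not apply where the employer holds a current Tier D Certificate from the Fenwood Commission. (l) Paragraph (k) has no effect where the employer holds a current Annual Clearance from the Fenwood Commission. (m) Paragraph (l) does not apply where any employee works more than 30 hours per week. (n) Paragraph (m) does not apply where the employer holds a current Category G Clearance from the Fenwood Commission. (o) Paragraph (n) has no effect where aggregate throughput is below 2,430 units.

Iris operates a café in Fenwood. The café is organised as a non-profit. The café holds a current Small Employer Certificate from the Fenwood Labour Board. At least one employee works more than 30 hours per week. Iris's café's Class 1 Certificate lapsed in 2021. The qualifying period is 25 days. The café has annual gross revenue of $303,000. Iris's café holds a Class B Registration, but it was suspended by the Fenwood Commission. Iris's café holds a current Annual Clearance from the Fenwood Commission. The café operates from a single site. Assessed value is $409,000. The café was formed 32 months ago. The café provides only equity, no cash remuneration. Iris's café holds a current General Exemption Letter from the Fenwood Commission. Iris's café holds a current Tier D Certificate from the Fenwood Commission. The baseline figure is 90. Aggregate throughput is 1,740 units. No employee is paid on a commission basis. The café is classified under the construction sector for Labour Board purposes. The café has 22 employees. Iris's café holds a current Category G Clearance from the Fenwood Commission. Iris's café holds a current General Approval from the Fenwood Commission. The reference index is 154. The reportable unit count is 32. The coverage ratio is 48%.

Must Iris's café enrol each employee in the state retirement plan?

Exception (a) requires that assessed value is less than $334,500; but assessed value is $409,000, not less than $334,500, so (a) is unavailable.
Exception (b) does not apply: no current Class B Registration is held.
Exception (c): the qualifying period is 25 days, under the 30 days limit; the employer's headcount is 22, less than the 24 limit; remuneration is equity-only — every condition holds. But: (g) operates — the reportable unit count is 32, below the 34 limit. So (c) is unavailable.
Exception (d) requires that the employer holds a current Class 1 Certificate from the Fenwood Commission; but no current Class 1 Certificate is held, so (d) is unavailable.
Exception (e): a current Small Employer Certificate is held; annual gross revenue is $303,000, below the $336,000 limit; the employer is a non-profit — every condition holds. Considering the limiting provisions: (j) is engaged (the café is classified under the construction sector), but is set aside by (k): (k) operates — a current Tier D Certificate is held. (l) would limit (k) — a current Annual Clearance is held — but (m) sets (l) aside: (m) is triggered — at least one employee exceeds 30 hours/week. (n) would limit (m) — a current Category G Clearance is held — but (o) sets (n) aside: (o) is triggered — aggregate throughput is 1,740 units, below the 2,430 units limit. Exception (e) stands.

No — exception (e) applies; Iris's café is not required to enrol each employee in the state retirement plan.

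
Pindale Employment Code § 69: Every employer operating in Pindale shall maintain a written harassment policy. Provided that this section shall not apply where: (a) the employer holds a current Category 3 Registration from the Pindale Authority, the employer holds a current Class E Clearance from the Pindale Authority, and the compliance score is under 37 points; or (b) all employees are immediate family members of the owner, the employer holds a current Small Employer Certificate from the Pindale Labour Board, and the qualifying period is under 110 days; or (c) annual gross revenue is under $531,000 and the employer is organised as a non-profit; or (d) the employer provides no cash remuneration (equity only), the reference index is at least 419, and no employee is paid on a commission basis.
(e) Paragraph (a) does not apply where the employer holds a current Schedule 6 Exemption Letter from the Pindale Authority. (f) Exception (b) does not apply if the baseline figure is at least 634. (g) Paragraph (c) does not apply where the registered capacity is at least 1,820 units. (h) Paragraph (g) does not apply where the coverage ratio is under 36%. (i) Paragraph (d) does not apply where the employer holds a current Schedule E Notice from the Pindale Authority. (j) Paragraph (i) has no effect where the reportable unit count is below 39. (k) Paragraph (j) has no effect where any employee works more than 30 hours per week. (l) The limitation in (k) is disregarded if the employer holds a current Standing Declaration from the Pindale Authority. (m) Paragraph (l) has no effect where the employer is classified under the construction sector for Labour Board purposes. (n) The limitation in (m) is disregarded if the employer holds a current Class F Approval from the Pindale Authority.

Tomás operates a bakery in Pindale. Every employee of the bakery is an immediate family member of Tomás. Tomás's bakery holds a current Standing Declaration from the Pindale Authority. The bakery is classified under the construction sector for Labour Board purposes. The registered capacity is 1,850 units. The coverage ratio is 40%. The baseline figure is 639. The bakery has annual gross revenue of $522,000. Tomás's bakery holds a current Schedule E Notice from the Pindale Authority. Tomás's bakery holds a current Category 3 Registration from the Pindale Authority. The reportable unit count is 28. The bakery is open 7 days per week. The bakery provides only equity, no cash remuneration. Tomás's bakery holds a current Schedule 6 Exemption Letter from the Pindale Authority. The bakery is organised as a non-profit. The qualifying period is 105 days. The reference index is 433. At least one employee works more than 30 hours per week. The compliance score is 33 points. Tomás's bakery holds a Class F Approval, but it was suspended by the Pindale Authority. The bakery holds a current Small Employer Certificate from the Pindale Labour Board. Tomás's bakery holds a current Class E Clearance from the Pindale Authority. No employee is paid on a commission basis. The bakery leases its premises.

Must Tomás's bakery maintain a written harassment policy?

Yes — Tomás's bakery must maintain a written harassment policy.

Exception (a)'s conditions are all satisfied: a current Category 3 Registration is held; a current Class E Clearance is held; the compliance score is 33 points, under the 37 points limit. But applying paragraph (e): (e) operates against (a): a current Schedule 6 Exemption Letter is held. Exception (a) does not apply.
Exception (b)'s conditions are all satisfied: every employee is an immediate family member; a current Small Employer Certificate is held; the qualifying period is 105 days, under the 110 days limit. Turning to paragraph (f): (f) operates against (b): the baseline figure is 639, meeting the 634 threshold. (b) is therefore removed.
Exception (c) is satisfied on its face — annual gross revenue is $522,000, under the $531,000 limit; the employer is a non-profit. But: (g) is triggered — the registered capacity is 1,850 units, meeting the 1,820 units threshold. (h), which would lift (g), is not engaged — the coverage ratio is 40%, not under 36%. (c) is therefore removed.
All of (d)'s requirements are met (remuneration is equity-only; the reference index is 433, meeting the 419 threshold; no employee is paid on commission). But applying paragraphs (i)–(n): (i) operates against (d): a current Schedule E Notice is held. (j) applies (the reportable unit count is 28, below the 39 limit), but is overridden by (k): (k) operates against (j): at least one employee exceeds 30 hours/week. (l) would limit (k) — a current Standing Declaration is held — but (m) sets (l) aside: (m) operates against (l): the bakery is classified under the construction sector. (n) is not triggered (there is no Class F Approval in force), so (m) stands. (d) is therefore removed.
No exception applies. The general rule governs.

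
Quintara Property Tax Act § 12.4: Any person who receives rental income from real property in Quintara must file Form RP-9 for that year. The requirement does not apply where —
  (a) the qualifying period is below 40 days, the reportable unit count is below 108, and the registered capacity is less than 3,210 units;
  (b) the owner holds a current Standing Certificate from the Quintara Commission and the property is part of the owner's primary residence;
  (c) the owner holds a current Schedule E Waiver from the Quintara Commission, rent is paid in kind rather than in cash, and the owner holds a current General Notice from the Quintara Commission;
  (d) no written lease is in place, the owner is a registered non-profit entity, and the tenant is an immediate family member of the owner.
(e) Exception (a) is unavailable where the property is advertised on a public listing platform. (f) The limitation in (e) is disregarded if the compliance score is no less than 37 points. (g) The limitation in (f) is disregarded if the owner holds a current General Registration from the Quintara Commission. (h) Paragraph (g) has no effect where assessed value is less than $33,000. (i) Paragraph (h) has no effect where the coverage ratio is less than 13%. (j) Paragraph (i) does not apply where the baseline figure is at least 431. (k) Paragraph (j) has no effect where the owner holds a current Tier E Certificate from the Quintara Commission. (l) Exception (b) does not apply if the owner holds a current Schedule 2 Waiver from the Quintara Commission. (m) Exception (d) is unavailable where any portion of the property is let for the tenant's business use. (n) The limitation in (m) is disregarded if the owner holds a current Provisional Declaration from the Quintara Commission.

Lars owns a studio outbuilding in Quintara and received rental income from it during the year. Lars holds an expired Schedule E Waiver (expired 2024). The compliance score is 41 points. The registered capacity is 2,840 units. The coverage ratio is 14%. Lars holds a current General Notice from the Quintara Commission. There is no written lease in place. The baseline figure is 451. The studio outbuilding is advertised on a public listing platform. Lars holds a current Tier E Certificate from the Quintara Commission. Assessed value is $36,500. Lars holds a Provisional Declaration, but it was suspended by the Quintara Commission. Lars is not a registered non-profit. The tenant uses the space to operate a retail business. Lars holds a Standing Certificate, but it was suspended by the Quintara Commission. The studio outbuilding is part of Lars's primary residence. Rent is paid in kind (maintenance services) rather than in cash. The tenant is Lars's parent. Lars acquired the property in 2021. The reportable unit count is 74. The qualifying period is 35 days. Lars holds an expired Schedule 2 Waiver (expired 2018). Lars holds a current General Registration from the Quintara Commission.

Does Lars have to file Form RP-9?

Yes — Lars must file Form RP-9.

Exception (a) is satisfied on its face — the qualifying period is 35 days, below the 40 days limit; the reportable unit count is 74, below the 108 limit; the registered capacity is 2,840 units, less than the 3,210 units limit. But applying paragraphs (e)–(k): (e) operates against (a): the property is publicly advertised. (f) is triggered (the compliance score is 41 points, meeting the 37 points threshold), but is displaced by (g): (g) applies — a current General Registration is held. (h), which would lift (g), is not engaged — assessed value is $36,500, not less than $33,000. So (a) is unavailable.
Exception (b) does not apply: the Standing Certificate is not current.
Exception (c) fails — no current Schedule E Waiver is held.
Exception (d) fails — Lars is not a registered non-profit.
No exception displaces § 12.4.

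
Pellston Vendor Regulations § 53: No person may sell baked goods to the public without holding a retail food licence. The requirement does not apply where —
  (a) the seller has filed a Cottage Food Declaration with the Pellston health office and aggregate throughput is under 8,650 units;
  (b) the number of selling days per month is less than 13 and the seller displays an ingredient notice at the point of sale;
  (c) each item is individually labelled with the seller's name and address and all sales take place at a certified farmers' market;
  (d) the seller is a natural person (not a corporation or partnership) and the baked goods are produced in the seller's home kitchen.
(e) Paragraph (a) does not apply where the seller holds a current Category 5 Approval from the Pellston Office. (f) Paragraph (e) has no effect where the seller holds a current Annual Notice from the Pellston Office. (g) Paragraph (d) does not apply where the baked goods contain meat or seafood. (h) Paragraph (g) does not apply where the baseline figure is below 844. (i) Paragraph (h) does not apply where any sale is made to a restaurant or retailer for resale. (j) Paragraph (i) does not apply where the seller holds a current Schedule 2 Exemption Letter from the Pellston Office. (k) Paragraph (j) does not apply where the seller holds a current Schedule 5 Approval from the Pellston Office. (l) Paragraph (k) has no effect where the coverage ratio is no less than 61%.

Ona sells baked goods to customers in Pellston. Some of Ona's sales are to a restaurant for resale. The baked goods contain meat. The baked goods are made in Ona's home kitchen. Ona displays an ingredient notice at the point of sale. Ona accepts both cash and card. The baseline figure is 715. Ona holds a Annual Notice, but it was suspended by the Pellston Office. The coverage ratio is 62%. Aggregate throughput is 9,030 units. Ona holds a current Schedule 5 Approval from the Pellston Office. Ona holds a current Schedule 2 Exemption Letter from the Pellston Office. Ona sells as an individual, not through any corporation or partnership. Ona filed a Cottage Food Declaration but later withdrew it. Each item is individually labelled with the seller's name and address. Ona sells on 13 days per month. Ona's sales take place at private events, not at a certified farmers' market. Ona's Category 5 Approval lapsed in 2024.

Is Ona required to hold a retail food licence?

No — exception (d) applies; Ona is not required to hold a retail food licence.

Exception (a) requires that the seller has filed a Cottage Food Declaration with the Pellston health office; but the Cottage Food Declaration was withdrawn, so (a) is unavailable.
Exception (b) fails — the number of selling days per month is 13, not less than 13.
Exception (c) requires that all sales take place at a certified farmers' market; but sales are at private events, not a certified farmers' market, so (c) is unavailable.
Exception (d)'s conditions are all satisfied: the seller is a natural person; the baked goods are home-kitchen produced. Applying paragraphs (g)–(l): (g) applies (the baked goods contain meat), but is overridden by (h): (h) operates — the baseline figure is 715, below the 844 limit. (i) is triggered (some sales are to a restaurant for resale), but is overridden by (j): (j) operates — a current Schedule 2 Exemption Letter is held. (k) applies (a current Schedule 5 Approval is held), but is itself disapplied by (l): (l) operates against (k): the coverage ratio is 62%, meeting the 61% threshold. Exception (d) stands.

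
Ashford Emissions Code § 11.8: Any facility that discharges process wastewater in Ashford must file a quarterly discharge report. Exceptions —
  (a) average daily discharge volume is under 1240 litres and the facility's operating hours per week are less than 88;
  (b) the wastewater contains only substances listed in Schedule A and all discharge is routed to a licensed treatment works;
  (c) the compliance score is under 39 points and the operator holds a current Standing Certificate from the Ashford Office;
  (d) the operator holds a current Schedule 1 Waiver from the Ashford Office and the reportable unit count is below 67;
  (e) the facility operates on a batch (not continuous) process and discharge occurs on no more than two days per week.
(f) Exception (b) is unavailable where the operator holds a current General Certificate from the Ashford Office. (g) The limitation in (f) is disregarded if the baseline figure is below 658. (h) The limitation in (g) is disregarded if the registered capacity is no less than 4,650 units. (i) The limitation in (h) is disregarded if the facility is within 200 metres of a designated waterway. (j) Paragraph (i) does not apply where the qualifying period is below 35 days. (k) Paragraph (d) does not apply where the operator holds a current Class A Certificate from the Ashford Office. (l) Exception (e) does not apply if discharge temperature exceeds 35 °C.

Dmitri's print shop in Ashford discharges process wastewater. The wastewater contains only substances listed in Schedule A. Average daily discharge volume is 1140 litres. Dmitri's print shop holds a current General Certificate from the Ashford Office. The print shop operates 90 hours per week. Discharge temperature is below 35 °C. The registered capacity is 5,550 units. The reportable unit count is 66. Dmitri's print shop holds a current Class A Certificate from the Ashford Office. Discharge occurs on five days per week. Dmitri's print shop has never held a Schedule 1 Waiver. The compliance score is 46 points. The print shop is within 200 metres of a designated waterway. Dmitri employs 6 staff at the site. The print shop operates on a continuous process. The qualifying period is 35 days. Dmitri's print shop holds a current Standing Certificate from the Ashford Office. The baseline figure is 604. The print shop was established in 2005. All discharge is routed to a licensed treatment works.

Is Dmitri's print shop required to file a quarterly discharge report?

No — exception (b) applies; Dmitri's print shop is not required to file a quarterly discharge report.

Exception (a) does not apply: the facility's operating hours per week are 90, not less than 88.
Exception (b) is satisfied on its face — the wastewater is Schedule-A-only; discharge is routed to a licensed treatment works. As to paragraphs (f)–(j): (f) would limit (b) — a current General Certificate is held — but (g) sets (f) aside: (g) is triggered — the baseline figure is 604, below the 658 limit. (h) would limit (g) — the registered capacity is 5,550 units, meeting the 4,650 units threshold — but (i) sets (h) aside: (i) operates against (h): the print shop is within 200 m of a designated waterway. (j), which would lift (i), is not triggered — the qualifying period is 35 days, not below 35 days. (b) remains available.
Exception (c) does not apply: the compliance score is 46 points, not under 39 points.
Exception (d) fails — the Schedule 1 Waiver is not current.
Exception (e) fails — the facility operates on a continuous process.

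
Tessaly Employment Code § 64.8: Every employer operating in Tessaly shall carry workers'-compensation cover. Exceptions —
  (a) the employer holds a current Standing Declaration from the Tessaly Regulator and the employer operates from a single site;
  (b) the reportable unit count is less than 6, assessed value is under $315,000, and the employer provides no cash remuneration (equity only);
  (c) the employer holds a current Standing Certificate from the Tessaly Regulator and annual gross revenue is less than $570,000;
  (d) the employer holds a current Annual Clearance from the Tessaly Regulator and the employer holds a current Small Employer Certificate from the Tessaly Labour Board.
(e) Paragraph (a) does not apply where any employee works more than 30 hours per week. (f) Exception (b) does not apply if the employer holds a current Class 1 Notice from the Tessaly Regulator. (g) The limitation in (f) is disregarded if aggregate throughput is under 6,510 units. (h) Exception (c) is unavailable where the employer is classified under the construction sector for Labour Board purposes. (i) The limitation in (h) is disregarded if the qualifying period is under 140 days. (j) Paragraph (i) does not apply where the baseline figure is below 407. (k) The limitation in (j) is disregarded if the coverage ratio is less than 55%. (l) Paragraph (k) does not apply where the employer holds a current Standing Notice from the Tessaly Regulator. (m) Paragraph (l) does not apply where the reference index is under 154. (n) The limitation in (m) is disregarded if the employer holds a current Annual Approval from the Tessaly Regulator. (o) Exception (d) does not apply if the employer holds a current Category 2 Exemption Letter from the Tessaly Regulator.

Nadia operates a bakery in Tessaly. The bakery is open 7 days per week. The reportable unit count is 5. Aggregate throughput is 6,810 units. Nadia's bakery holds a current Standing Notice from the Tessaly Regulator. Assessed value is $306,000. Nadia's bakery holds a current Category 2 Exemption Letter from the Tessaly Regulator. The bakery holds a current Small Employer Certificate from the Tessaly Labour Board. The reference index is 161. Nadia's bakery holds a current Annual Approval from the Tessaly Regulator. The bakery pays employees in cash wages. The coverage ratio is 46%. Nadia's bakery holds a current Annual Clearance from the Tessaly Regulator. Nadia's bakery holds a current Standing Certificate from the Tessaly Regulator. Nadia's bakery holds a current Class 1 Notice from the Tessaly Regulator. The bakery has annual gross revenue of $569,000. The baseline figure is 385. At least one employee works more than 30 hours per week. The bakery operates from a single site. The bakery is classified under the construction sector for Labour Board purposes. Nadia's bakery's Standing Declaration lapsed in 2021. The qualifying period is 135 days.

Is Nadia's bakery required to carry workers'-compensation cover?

Yes — Nadia's bakery must carry workers'-compensation cover.

Exception (a) requires that the employer holds a current Standing Declaration from the Tessaly Regulator; but the Standing Declaration is not current, so (a) is unavailable.
Exception (b) requires that the employer provides no cash remuneration (equity only); but employees are paid cash wages, so (b) is unavailable.
Exception (c) is satisfied on its face — a current Standing Certificate is held; annual gross revenue is $569,000, less than the $570,000 limit. However, paragraphs (h)–(n) must be considered: (h) operates — the bakery is classified under the construction sector. (i) would limit (h) — the qualifying period is 135 days, under the 140 days limit — but (j) sets (i) aside: (j) operates — the baseline figure is 385, below the 407 limit. (k) is triggered (the coverage ratio is 46%, less than the 55% limit), but is itself disapplied by (l): (l) operates against (k): a current Standing Notice is held. (m), which would lift (l), is not triggered — the reference index is 161, not under 154. (c) is therefore removed.
Exception (d) is satisfied on its face — a current Annual Clearance is held; a current Small Employer Certificate is held. Turning to paragraph (o): (o) operates against (d): a current Category 2 Exemption Letter is held. So (d) is unavailable.
None of the exceptions is available; § 64.8 applies in full.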